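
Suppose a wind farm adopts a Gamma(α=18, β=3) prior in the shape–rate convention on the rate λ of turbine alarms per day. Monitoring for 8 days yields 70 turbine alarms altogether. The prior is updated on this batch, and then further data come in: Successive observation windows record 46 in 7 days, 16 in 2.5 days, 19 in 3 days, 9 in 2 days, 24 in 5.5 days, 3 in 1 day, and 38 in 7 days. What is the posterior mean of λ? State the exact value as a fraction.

81/13

Total count 70 over total exposure 8 days.
After the first batch: Gamma(18 + 70, 3 + 8) = Gamma(88, 11).
Total count: 46 + 16 + 19 + 9 + 24 + 3 + 38 = 155.
Total exposure: 7 + 2.5 + 3 + 2 + 5.5 + 1 + 7 = 28 days.
After the second batch: Gamma(88 + 155, 11 + 28) = Gamma(243, 39).
Posterior mean = α'/β' = 243/39 = 81/13.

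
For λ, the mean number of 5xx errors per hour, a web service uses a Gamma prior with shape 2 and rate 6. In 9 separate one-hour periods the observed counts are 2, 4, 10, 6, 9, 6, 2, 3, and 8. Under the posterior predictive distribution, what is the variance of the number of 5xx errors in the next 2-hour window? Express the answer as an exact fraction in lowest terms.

1768/225

Total count: 2 + 4 + 10 + 6 + 9 + 6 + 2 + 3 + 8 = 50.
Total exposure: 9 hours.
The Gamma prior is conjugate for the Poisson rate, so λ | data ~ Gamma(2+50, 6+9) = Gamma(52, 15).
The posterior predictive for a window of length T is Negative Binomial with variance T·α'·(β'+T)/β'² = 2·52·17/225 = 1768/225.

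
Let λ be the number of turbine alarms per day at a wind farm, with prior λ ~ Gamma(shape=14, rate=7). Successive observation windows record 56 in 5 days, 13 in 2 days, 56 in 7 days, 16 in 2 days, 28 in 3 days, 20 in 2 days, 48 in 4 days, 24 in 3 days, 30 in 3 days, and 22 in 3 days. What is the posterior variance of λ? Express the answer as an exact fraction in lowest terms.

327/1681

Total count: 56 + 13 + 56 + 16 + 28 + 20 + 48 + 24 + 30 + 22 = 313.
Total exposure: 5 + 2 + 7 + 2 + 3 + 2 + 4 + 3 + 3 + 3 = 34 days.
The Gamma prior is conjugate for the Poisson rate, so λ | data ~ Gamma(14+313, 7+34) = Gamma(327, 41).
Posterior variance = α'/β'² = 327/1681.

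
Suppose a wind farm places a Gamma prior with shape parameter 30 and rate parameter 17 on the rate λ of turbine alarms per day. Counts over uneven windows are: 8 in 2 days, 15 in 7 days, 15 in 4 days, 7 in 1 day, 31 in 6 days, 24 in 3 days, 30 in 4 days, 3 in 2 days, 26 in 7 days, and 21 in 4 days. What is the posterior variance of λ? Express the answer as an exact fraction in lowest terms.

Total count: 8 + 15 + 15 + 7 + 31 + 24 + 30 + 3 + 26 + 21 = 180.
Total exposure: 2 + 7 + 4 + 1 + 6 + 3 + 4 + 2 + 7 + 4 = 40 days.
Gamma(α, β) with Poisson data over total exposure Σt gives posterior Gamma(α+Σx, β+Σt) = Gamma(210, 57).
Posterior variance = α'/β'² = 210/3249 = 70/1083.

70/1083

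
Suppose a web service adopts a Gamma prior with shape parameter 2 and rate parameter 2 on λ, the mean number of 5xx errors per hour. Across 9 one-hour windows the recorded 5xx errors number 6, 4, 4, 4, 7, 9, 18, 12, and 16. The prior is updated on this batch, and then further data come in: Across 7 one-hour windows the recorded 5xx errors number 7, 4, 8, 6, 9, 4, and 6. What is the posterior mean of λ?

7

Total count: 6 + 4 + 4 + 4 + 7 + 9 + 18 + 12 + 16 = 80.
Total exposure: 9 hours.
After the first batch: Gamma(2 + 80, 2 + 9) = Gamma(82, 11).
Total count: 7 + 4 + 8 + 6 + 9 + 4 + 6 = 44.
Total exposure: 7 hours.
After the second batch: Gamma(82 + 44, 11 + 7) = Gamma(126, 18).
Posterior mean = α'/β' = 126/18 = 7.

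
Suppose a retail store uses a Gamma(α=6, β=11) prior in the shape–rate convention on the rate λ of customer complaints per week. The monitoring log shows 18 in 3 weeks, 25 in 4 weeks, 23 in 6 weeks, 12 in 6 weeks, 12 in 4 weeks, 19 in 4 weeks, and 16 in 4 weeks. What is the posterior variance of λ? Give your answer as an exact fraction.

131/1764

Total count: 18 + 25 + 23 + 12 + 12 + 19 + 16 = 125.
Total exposure: 3 + 4 + 6 + 6 + 4 + 4 + 4 = 31 weeks.
Posterior: α' = 6 + 125 = 131, β' = 11 + 31 = 42.
Posterior variance = α'/β'² = 131/1764.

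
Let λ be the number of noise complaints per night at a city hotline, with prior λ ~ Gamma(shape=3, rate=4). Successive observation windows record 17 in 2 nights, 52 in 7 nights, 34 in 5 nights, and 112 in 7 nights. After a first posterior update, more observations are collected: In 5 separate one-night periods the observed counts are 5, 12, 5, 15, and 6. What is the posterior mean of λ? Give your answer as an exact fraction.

87/10

Total count: 17 + 52 + 34 + 112 = 215.
Total exposure: 2 + 7 + 5 + 7 = 21 nights.
After the first batch: Gamma(3 + 215, 4 + 21) = Gamma(218, 25).
Total count: 5 + 12 + 5 + 15 + 6 = 43.
Total exposure: 5 nights.
After the second batch: Gamma(218 + 43, 25 + 5) = Gamma(261, 30).
Posterior mean = α'/β' = 261/30 = 87/10.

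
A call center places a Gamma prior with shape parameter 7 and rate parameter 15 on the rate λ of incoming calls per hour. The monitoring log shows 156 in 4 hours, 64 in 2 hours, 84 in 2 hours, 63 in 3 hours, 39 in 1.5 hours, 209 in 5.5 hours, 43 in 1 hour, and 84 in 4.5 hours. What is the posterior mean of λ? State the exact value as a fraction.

Total count: 156 + 64 + 84 + 63 + 39 + 209 + 43 + 84 = 742.
Total exposure: 4 + 2 + 2 + 3 + 1.5 + 5.5 + 1 + 4.5 = 23.5 hours.
The Gamma prior is conjugate for the Poisson rate, so λ | data ~ Gamma(7+742, 15+23.5) = Gamma(749, 77/2).
Posterior mean = α'/β' = 749/(77/2) = 214/11.

214/11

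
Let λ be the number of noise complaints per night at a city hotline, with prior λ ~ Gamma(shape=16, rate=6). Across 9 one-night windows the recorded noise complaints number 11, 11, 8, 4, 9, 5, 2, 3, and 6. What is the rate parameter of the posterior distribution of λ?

15

Total count: 11 + 11 + 8 + 4 + 9 + 5 + 2 + 3 + 6 = 59.
Total exposure: 9 nights.
Conjugate update: add total count to the shape and total exposure to the rate, giving Gamma(75, 15).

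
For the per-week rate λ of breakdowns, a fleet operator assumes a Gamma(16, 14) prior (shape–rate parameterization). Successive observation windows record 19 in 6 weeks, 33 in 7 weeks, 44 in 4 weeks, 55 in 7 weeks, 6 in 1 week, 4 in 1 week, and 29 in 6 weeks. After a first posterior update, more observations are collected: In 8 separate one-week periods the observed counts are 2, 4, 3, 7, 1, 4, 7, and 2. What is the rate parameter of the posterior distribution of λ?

54

Total count: 19 + 33 + 44 + 55 + 6 + 4 + 29 = 190.
Total exposure: 6 + 7 + 4 + 7 + 1 + 1 + 6 = 32 weeks.
After the first batch: Gamma(16 + 190, 14 + 32) = Gamma(206, 46).
Total count: 2 + 4 + 3 + 7 + 1 + 4 + 7 + 2 = 30.
Total exposure: 8 weeks.
After the second batch: Gamma(206 + 30, 46 + 8) = Gamma(236, 54).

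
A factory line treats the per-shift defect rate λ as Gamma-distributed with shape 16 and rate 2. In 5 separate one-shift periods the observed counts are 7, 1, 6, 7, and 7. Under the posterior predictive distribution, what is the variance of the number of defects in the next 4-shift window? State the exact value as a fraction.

Total count: 7 + 1 + 6 + 7 + 7 = 28.
Total exposure: 5 shifts.
Posterior: α' = 16 + 28 = 44, β' = 2 + 5 = 7.
The posterior predictive for a window of length T is Negative Binomial with variance T·α'·(β'+T)/β'² = 4·44·11/49 = 1936/49.

1936/49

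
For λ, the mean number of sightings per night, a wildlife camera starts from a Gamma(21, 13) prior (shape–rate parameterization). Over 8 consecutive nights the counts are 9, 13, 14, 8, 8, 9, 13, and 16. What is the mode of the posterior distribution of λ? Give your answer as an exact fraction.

110/21

Total count: 9 + 13 + 14 + 8 + 8 + 9 + 13 + 16 = 90.
Total exposure: 8 nights.
Posterior: α' = 21 + 90 = 111, β' = 13 + 8 = 21.
Posterior mode = (α'−1)/β' = 110/21.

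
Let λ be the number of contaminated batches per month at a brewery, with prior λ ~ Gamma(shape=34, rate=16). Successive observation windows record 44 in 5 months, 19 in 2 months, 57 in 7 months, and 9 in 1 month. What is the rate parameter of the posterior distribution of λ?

Total count: 44 + 19 + 57 + 9 = 129.
Total exposure: 5 + 2 + 7 + 1 = 15 months.
Conjugate update: add total count to the shape and total exposure to the rate, giving Gamma(163, 31).

31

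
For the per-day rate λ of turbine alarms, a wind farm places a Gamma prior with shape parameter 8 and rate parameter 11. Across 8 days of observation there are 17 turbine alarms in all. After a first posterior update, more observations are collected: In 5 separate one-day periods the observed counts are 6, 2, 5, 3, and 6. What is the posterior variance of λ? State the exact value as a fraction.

Total count 17 over total exposure 8 days.
After the first batch: Gamma(8 + 17, 11 + 8) = Gamma(25, 19).
Total count: 6 + 2 + 5 + 3 + 6 = 22.
Total exposure: 5 days.
After the second batch: Gamma(25 + 22, 19 + 5) = Gamma(47, 24).
Posterior variance = α'/β'² = 47/576.

47/576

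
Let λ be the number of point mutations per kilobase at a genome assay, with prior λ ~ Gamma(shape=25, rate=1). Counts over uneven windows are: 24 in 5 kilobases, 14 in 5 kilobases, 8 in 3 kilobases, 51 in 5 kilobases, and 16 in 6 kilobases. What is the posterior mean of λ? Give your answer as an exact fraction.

138/25

Total count: 24 + 14 + 8 + 51 + 16 = 113.
Total exposure: 5 + 5 + 3 + 5 + 6 = 24 kilobases.
Conjugate update: add total count to the shape and total exposure to the rate, giving Gamma(138, 25).
Posterior mean = α'/β' = 138/25.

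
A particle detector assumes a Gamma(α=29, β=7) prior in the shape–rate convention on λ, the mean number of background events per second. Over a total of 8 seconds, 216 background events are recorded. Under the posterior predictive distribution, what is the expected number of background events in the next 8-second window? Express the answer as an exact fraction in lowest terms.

Total count 216 over total exposure 8 seconds.
The Gamma prior is conjugate for the Poisson rate, so λ | data ~ Gamma(29+216, 7+8) = Gamma(245, 15).
Predictive mean over an 8-second window = T·E[λ|data] = 8·245/15 = 392/3.

392/3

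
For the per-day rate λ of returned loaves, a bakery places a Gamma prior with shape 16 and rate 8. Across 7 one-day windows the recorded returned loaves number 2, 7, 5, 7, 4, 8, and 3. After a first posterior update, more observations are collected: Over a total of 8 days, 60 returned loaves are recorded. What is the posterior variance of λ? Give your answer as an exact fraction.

Total count: 2 + 7 + 5 + 7 + 4 + 8 + 3 = 36.
Total exposure: 7 days.
After the first batch: Gamma(16 + 36, 8 + 7) = Gamma(52, 15).
Total count 60 over total exposure 8 days.
After the second batch: Gamma(52 + 60, 15 + 8) = Gamma(112, 23).
Posterior variance = α'/β'² = 112/529.

112/529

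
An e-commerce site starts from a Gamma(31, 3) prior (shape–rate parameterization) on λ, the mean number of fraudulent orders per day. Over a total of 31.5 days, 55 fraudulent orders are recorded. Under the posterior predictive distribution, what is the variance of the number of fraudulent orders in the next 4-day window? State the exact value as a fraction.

Total count 55 over total exposure 31.5 days.
Posterior: α' = 31 + 55 = 86, β' = 3 + 31.5 = 69/2.
The posterior predictive for a window of length T is Negative Binomial with variance T·α'·(β'+T)/β'² = 4·86·(77/2)/(4761/4) = 52976/4761.

52976/4761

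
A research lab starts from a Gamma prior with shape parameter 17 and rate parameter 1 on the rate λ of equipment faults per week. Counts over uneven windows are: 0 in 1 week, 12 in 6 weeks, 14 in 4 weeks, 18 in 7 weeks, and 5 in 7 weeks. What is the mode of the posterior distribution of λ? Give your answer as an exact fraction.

5/2

Total count: 0 + 12 + 14 + 18 + 5 = 49.
Total exposure: 1 + 6 + 4 + 7 + 7 = 25 weeks.
Conjugate update: add total count to the shape and total exposure to the rate, giving Gamma(66, 26).
Posterior mode = (α'−1)/β' = 65/26 = 5/2.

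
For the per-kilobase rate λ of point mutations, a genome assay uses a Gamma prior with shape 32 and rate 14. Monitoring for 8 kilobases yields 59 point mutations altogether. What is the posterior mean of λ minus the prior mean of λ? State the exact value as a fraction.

285/154

Total count 59 over total exposure 8 kilobases.
Conjugate update: add total count to the shape and total exposure to the rate, giving Gamma(91, 22).
Posterior mean = 91/22 = 91/22; prior mean = 32/14 = 16/7. Difference = 91/22 − 16/7 = 285/154.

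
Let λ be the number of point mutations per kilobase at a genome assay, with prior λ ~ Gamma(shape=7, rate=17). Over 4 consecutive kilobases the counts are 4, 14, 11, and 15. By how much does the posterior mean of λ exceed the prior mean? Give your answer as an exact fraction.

Total count: 4 + 14 + 11 + 15 = 44.
Total exposure: 4 kilobases.
Conjugate update: add total count to the shape and total exposure to the rate, giving Gamma(51, 21).
Posterior mean = 51/21 = 17/7; prior mean = 7/17 = 7/17. Difference = 17/7 − 7/17 = 240/119.

240/119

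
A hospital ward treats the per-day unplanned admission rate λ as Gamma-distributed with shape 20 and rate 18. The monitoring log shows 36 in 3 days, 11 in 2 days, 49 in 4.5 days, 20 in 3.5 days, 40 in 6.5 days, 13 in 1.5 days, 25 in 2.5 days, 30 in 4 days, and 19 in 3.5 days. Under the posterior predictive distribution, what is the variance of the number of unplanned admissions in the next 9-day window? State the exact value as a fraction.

Total count: 36 + 11 + 49 + 20 + 40 + 13 + 25 + 30 + 19 = 243.
Total exposure: 3 + 2 + 4.5 + 3.5 + 6.5 + 1.5 + 2.5 + 4 + 3.5 = 31 days.
By Gamma–Poisson conjugacy, the posterior is Gamma(α + Σx, β + Σt) = Gamma(20 + 243, 18 + 31) = Gamma(263, 49).
The posterior predictive for a window of length T is Negative Binomial with variance T·α'·(β'+T)/β'² = 9·263·58/2401 = 137286/2401.

137286/2401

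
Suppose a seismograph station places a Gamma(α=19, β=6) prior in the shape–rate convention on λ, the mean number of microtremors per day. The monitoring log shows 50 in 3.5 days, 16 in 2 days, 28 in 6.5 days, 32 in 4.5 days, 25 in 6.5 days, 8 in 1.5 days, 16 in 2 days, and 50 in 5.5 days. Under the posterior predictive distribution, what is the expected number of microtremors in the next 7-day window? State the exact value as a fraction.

854/19

Total count: 50 + 16 + 28 + 32 + 25 + 8 + 16 + 50 = 225.
Total exposure: 3.5 + 2 + 6.5 + 4.5 + 6.5 + 1.5 + 2 + 5.5 = 32 days.
By Gamma–Poisson conjugacy, the posterior is Gamma(α + Σx, β + Σt) = Gamma(19 + 225, 6 + 32) = Gamma(244, 38).
Predictive mean over a 7-day window = T·E[λ|data] = 7·244/38 = 854/19.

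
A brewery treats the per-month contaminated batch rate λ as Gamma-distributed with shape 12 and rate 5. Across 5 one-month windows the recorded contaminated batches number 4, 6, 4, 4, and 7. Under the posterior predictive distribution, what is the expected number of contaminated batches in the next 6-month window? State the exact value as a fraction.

111/5

Total count: 4 + 6 + 4 + 4 + 7 = 25.
Total exposure: 5 months.
Posterior: α' = 12 + 25 = 37, β' = 5 + 5 = 10.
Predictive mean over a 6-month window = T·E[λ|data] = 6·37/10 = 111/5.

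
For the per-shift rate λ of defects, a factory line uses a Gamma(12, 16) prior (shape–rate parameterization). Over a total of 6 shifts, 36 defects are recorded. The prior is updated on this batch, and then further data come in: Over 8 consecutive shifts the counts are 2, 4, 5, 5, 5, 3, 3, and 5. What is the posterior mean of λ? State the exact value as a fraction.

8/3

Total count 36 over total exposure 6 shifts.
After the first batch: Gamma(12 + 36, 16 + 6) = Gamma(48, 22).
Total count: 2 + 4 + 5 + 5 + 5 + 3 + 3 + 5 = 32.
Total exposure: 8 shifts.
After the second batch: Gamma(48 + 32, 22 + 8) = Gamma(80, 30).
Posterior mean = α'/β' = 80/30 = 8/3.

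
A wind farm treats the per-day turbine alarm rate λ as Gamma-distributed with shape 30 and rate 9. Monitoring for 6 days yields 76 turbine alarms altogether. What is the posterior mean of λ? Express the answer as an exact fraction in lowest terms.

106/15

Total count 76 over total exposure 6 days.
Gamma(α, β) with Poisson data over total exposure Σt gives posterior Gamma(α+Σx, β+Σt) = Gamma(106, 15).
Posterior mean = α'/β' = 106/15.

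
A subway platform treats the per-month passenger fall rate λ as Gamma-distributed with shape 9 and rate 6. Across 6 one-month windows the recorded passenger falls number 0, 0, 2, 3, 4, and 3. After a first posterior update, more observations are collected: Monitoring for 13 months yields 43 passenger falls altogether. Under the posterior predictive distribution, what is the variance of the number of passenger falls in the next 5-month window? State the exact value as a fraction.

384/25

Total count: 0 + 0 + 2 + 3 + 4 + 3 = 12.
Total exposure: 6 months.
After the first batch: Gamma(9 + 12, 6 + 6) = Gamma(21, 12).
Total count 43 over total exposure 13 months.
After the second batch: Gamma(21 + 43, 12 + 13) = Gamma(64, 25).
The posterior predictive for a window of length T is Negative Binomial with variance T·α'·(β'+T)/β'² = 5·64·30/625 = 384/25.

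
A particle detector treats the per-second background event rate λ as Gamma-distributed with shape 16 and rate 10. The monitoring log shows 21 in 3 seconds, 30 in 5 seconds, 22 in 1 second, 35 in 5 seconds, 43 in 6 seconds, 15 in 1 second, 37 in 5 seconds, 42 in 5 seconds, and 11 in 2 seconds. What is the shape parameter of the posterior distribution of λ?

Total count: 21 + 30 + 22 + 35 + 43 + 15 + 37 + 42 + 11 = 256.
Total exposure: 3 + 5 + 1 + 5 + 6 + 1 + 5 + 5 + 2 = 33 seconds.
Conjugate update: add total count to the shape and total exposure to the rate, giving Gamma(272, 43).

272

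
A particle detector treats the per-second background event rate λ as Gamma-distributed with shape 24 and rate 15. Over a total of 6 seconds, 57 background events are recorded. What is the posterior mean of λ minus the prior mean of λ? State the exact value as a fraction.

79/35

Total count 57 over total exposure 6 seconds.
Gamma(α, β) with Poisson data over total exposure Σt gives posterior Gamma(α+Σx, β+Σt) = Gamma(81, 21).
Posterior mean = 81/21 = 27/7; prior mean = 24/15 = 8/5. Difference = 27/7 − 8/5 = 79/35.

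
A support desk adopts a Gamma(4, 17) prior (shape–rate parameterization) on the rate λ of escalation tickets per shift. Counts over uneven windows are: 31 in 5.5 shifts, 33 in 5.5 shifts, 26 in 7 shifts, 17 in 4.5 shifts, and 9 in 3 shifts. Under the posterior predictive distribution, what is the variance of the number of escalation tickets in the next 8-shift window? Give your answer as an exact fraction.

Total count: 31 + 33 + 26 + 17 + 9 = 116.
Total exposure: 5.5 + 5.5 + 7 + 4.5 + 3 = 25.5 shifts.
Conjugate update: add total count to the shape and total exposure to the rate, giving Gamma(120, 85/2).
The posterior predictive for a window of length T is Negative Binomial with variance T·α'·(β'+T)/β'² = 8·120·(101/2)/(7225/4) = 38784/1445.

38784/1445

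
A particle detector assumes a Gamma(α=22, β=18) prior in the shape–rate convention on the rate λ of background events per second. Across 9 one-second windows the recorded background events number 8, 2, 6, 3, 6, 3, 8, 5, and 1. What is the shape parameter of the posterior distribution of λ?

Total count: 8 + 2 + 6 + 3 + 6 + 3 + 8 + 5 + 1 = 42.
Total exposure: 9 seconds.
Gamma(α, β) with Poisson data over total exposure Σt gives posterior Gamma(α+Σx, β+Σt) = Gamma(64, 27).

64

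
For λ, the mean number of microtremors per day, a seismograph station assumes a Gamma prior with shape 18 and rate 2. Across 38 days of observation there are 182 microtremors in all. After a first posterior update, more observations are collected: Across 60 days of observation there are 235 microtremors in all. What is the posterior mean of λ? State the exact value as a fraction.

87/20

Total count 182 over total exposure 38 days.
After the first batch: Gamma(18 + 182, 2 + 38) = Gamma(200, 40).
Total count 235 over total exposure 60 days.
After the second batch: Gamma(200 + 235, 40 + 60) = Gamma(435, 100).
Posterior mean = α'/β' = 435/100 = 87/20.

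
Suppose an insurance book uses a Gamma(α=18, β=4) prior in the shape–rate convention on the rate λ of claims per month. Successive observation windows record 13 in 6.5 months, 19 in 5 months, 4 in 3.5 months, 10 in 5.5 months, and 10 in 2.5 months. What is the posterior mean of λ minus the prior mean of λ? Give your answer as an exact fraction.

-95/54

Total count: 13 + 19 + 4 + 10 + 10 = 56.
Total exposure: 6.5 + 5 + 3.5 + 5.5 + 2.5 = 23 months.
Conjugate update: add total count to the shape and total exposure to the rate, giving Gamma(74, 27).
Posterior mean = 74/27 = 74/27; prior mean = 18/4 = 9/2. Difference = 74/27 − 9/2 = -95/54.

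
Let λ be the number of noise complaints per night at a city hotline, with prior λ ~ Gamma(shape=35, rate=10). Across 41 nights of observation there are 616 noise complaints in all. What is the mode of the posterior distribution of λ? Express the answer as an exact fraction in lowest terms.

650/51

Total count 616 over total exposure 41 nights.
Posterior: α' = 35 + 616 = 651, β' = 10 + 41 = 51.
Posterior mode = (α'−1)/β' = 650/51.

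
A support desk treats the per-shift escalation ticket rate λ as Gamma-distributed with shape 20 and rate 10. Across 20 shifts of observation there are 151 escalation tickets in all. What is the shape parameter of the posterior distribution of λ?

Total count 151 over total exposure 20 shifts.
Conjugate update: add total count to the shape and total exposure to the rate, giving Gamma(171, 30).

171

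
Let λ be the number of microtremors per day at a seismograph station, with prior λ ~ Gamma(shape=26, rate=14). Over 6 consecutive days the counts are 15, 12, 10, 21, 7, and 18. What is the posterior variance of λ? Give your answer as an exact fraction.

Total count: 15 + 12 + 10 + 21 + 7 + 18 = 83.
Total exposure: 6 days.
Posterior: α' = 26 + 83 = 109, β' = 14 + 6 = 20.
Posterior variance = α'/β'² = 109/400.

109/400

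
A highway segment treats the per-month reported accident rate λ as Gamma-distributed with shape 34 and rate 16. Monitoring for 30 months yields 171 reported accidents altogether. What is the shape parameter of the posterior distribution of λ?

205

Total count 171 over total exposure 30 months.
The Gamma prior is conjugate for the Poisson rate, so λ | data ~ Gamma(34+171, 16+30) = Gamma(205, 46).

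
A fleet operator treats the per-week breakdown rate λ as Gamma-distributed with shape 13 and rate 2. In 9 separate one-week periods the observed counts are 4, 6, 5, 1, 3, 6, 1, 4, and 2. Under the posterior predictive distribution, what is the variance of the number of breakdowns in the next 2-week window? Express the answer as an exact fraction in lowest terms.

Total count: 4 + 6 + 5 + 1 + 3 + 6 + 1 + 4 + 2 = 32.
Total exposure: 9 weeks.
The Gamma prior is conjugate for the Poisson rate, so λ | data ~ Gamma(13+32, 2+9) = Gamma(45, 11).
The posterior predictive for a window of length T is Negative Binomial with variance T·α'·(β'+T)/β'² = 2·45·13/121 = 1170/121.

1170/121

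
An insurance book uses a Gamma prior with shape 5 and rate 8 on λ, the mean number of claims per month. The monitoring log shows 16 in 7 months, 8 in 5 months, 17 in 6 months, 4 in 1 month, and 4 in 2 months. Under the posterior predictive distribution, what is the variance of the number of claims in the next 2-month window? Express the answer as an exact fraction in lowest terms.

3348/841

Total count: 16 + 8 + 17 + 4 + 4 = 49.
Total exposure: 7 + 5 + 6 + 1 + 2 = 21 months.
The Gamma prior is conjugate for the Poisson rate, so λ | data ~ Gamma(5+49, 8+21) = Gamma(54, 29).
The posterior predictive for a window of length T is Negative Binomial with variance T·α'·(β'+T)/β'² = 2·54·31/841 = 3348/841.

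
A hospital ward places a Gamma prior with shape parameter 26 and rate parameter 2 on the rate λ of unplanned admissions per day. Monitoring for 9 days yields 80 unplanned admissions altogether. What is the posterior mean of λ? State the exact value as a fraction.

106/11

Total count 80 over total exposure 9 days.
By Gamma–Poisson conjugacy, the posterior is Gamma(α + Σx, β + Σt) = Gamma(26 + 80, 2 + 9) = Gamma(106, 11).
Posterior mean = α'/β' = 106/11.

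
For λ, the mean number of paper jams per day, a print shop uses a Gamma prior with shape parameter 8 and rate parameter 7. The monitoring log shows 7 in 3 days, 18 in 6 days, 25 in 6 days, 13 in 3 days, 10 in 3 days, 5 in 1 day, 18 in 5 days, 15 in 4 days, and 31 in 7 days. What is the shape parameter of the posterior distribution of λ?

150

Total count: 7 + 18 + 25 + 13 + 10 + 5 + 18 + 15 + 31 = 142.
Total exposure: 3 + 6 + 6 + 3 + 3 + 1 + 5 + 4 + 7 = 38 days.
Conjugate update: add total count to the shape and total exposure to the rate, giving Gamma(150, 45).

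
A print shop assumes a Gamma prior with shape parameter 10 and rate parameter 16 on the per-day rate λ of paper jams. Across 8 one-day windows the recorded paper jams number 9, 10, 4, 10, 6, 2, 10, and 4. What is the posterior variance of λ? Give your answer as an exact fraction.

Total count: 9 + 10 + 4 + 10 + 6 + 2 + 10 + 4 = 55.
Total exposure: 8 days.
By Gamma–Poisson conjugacy, the posterior is Gamma(α + Σx, β + Σt) = Gamma(10 + 55, 16 + 8) = Gamma(65, 24).
Posterior variance = α'/β'² = 65/576.

65/576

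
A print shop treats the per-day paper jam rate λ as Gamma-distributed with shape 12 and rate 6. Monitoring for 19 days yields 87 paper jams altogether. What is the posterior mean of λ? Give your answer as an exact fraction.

Total count 87 over total exposure 19 days.
Conjugate update: add total count to the shape and total exposure to the rate, giving Gamma(99, 25).
Posterior mean = α'/β' = 99/25.

99/25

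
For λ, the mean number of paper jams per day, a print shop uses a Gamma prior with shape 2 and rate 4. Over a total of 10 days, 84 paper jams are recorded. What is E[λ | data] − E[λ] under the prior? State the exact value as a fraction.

79/14

Total count 84 over total exposure 10 days.
Conjugate update: add total count to the shape and total exposure to the rate, giving Gamma(86, 14).
Posterior mean = 86/14 = 43/7; prior mean = 2/4 = 1/2. Difference = 43/7 − 1/2 = 79/14.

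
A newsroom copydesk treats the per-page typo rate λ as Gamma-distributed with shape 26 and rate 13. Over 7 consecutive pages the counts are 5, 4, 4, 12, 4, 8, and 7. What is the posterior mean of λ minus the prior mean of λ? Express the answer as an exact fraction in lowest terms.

3/2

Total count: 5 + 4 + 4 + 12 + 4 + 8 + 7 = 44.
Total exposure: 7 pages.
The Gamma prior is conjugate for the Poisson rate, so λ | data ~ Gamma(26+44, 13+7) = Gamma(70, 20).
Posterior mean = 70/20 = 7/2; prior mean = 26/13 = 2. Difference = 7/2 − 2 = 3/2.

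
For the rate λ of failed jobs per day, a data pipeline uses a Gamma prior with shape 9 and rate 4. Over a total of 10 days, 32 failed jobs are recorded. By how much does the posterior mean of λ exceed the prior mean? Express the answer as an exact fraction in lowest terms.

Total count 32 over total exposure 10 days.
The Gamma prior is conjugate for the Poisson rate, so λ | data ~ Gamma(9+32, 4+10) = Gamma(41, 14).
Posterior mean = 41/14 = 41/14; prior mean = 9/4 = 9/4. Difference = 41/14 − 9/4 = 19/28.

19/28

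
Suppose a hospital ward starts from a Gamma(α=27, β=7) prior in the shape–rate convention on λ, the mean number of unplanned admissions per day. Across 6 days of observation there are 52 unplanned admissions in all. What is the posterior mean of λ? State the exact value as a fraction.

79/13

Total count 52 over total exposure 6 days.
By Gamma–Poisson conjugacy, the posterior is Gamma(α + Σx, β + Σt) = Gamma(27 + 52, 7 + 6) = Gamma(79, 13).
Posterior mean = α'/β' = 79/13.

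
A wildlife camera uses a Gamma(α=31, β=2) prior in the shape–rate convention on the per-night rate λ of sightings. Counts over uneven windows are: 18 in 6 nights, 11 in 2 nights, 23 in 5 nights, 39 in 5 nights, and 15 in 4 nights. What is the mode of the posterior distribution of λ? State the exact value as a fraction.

17/3

Total count: 18 + 11 + 23 + 39 + 15 = 106.
Total exposure: 6 + 2 + 5 + 5 + 4 = 22 nights.
The Gamma prior is conjugate for the Poisson rate, so λ | data ~ Gamma(31+106, 2+22) = Gamma(137, 24).
Posterior mode = (α'−1)/β' = 136/24 = 17/3.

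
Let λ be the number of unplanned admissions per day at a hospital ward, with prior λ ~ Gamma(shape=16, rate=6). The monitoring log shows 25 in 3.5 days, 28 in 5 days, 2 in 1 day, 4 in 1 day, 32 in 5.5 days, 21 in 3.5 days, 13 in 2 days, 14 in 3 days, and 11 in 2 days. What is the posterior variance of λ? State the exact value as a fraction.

664/4225

Total count: 25 + 28 + 2 + 4 + 32 + 21 + 13 + 14 + 11 = 150.
Total exposure: 3.5 + 5 + 1 + 1 + 5.5 + 3.5 + 2 + 3 + 2 = 26.5 days.
By Gamma–Poisson conjugacy, the posterior is Gamma(α + Σx, β + Σt) = Gamma(16 + 150, 6 + 26.5) = Gamma(166, 65/2).
Posterior variance = α'/β'² = 166/(4225/4) = 664/4225.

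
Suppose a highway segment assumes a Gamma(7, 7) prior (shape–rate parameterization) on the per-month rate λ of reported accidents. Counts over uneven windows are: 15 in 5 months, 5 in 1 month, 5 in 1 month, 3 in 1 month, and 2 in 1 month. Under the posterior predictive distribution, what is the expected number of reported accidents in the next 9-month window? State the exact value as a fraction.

Total count: 15 + 5 + 5 + 3 + 2 = 30.
Total exposure: 5 + 1 + 1 + 1 + 1 = 9 months.
By Gamma–Poisson conjugacy, the posterior is Gamma(α + Σx, β + Σt) = Gamma(7 + 30, 7 + 9) = Gamma(37, 16).
Predictive mean over a 9-month window = T·E[λ|data] = 9·37/16 = 333/16.

333/16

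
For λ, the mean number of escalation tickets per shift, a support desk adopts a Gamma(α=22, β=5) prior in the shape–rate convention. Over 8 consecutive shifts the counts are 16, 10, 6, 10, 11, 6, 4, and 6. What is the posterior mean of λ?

Total count: 16 + 10 + 6 + 10 + 11 + 6 + 4 + 6 = 69.
Total exposure: 8 shifts.
Conjugate update: add total count to the shape and total exposure to the rate, giving Gamma(91, 13).
Posterior mean = α'/β' = 91/13 = 7.

7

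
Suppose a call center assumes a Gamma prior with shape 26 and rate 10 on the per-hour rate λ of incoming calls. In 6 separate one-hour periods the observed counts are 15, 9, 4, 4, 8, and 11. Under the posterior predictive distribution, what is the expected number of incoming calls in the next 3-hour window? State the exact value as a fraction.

Total count: 15 + 9 + 4 + 4 + 8 + 11 = 51.
Total exposure: 6 hours.
Posterior: α' = 26 + 51 = 77, β' = 10 + 6 = 16.
Predictive mean over a 3-hour window = T·E[λ|data] = 3·77/16 = 231/16.

231/16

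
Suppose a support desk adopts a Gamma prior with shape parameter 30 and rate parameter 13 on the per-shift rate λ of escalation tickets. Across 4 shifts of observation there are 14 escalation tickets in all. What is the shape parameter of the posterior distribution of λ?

Total count 14 over total exposure 4 shifts.
Posterior: α' = 30 + 14 = 44, β' = 13 + 4 = 17.

44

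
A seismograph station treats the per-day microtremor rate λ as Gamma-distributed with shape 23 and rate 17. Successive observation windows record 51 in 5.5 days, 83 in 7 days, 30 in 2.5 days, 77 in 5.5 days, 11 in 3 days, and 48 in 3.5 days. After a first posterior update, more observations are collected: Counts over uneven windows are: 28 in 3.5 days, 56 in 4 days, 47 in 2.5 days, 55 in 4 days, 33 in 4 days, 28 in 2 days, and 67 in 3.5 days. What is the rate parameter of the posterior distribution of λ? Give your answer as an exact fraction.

135/2

Total count: 51 + 83 + 30 + 77 + 11 + 48 = 300.
Total exposure: 5.5 + 7 + 2.5 + 5.5 + 3 + 3.5 = 27 days.
After the first batch: Gamma(23 + 300, 17 + 27) = Gamma(323, 44).
Total count: 28 + 56 + 47 + 55 + 33 + 28 + 67 = 314.
Total exposure: 3.5 + 4 + 2.5 + 4 + 4 + 2 + 3.5 = 23.5 days.
After the second batch: Gamma(323 + 314, 44 + 23.5) = Gamma(637, 135/2).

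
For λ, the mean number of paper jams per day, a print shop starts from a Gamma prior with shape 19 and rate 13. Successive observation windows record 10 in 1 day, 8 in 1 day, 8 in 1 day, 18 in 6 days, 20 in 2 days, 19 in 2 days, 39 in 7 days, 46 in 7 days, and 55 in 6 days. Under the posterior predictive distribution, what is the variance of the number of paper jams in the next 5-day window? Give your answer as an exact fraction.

Total count: 10 + 8 + 8 + 18 + 20 + 19 + 39 + 46 + 55 = 223.
Total exposure: 1 + 1 + 1 + 6 + 2 + 2 + 7 + 7 + 6 = 33 days.
Conjugate update: add total count to the shape and total exposure to the rate, giving Gamma(242, 46).
The posterior predictive for a window of length T is Negative Binomial with variance T·α'·(β'+T)/β'² = 5·242·51/2116 = 30855/1058.

30855/1058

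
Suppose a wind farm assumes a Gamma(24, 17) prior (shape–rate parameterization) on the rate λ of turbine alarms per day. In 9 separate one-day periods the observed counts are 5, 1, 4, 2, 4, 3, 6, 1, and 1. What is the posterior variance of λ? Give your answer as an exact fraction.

Total count: 5 + 1 + 4 + 2 + 4 + 3 + 6 + 1 + 1 = 27.
Total exposure: 9 days.
Posterior: α' = 24 + 27 = 51, β' = 17 + 9 = 26.
Posterior variance = α'/β'² = 51/676.

51/676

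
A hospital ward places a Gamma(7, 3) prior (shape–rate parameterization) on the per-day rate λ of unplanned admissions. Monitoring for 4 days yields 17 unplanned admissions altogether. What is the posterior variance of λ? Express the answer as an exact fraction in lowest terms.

24/49

Total count 17 over total exposure 4 days.
The Gamma prior is conjugate for the Poisson rate, so λ | data ~ Gamma(7+17, 3+4) = Gamma(24, 7).
Posterior variance = α'/β'² = 24/49.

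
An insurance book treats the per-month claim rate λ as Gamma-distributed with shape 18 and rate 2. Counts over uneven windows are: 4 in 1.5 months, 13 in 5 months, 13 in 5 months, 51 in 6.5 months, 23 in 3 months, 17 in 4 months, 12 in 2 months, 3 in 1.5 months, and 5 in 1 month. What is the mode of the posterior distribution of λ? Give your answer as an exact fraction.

316/63

Total count: 4 + 13 + 13 + 51 + 23 + 17 + 12 + 3 + 5 = 141.
Total exposure: 1.5 + 5 + 5 + 6.5 + 3 + 4 + 2 + 1.5 + 1 = 29.5 months.
Posterior: α' = 18 + 141 = 159, β' = 2 + 29.5 = 63/2.
Posterior mode = (α'−1)/β' = 158/(63/2) = 316/63.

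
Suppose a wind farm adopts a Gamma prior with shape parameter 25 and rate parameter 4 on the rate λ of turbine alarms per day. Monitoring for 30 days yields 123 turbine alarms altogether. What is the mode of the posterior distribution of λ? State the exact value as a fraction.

147/34

Total count 123 over total exposure 30 days.
The Gamma prior is conjugate for the Poisson rate, so λ | data ~ Gamma(25+123, 4+30) = Gamma(148, 34).
Posterior mode = (α'−1)/β' = 147/34.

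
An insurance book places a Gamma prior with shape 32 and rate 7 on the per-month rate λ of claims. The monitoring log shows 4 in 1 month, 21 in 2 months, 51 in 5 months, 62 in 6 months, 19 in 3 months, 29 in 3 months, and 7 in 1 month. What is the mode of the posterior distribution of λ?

Total count: 4 + 21 + 51 + 62 + 19 + 29 + 7 = 193.
Total exposure: 1 + 2 + 5 + 6 + 3 + 3 + 1 = 21 months.
Gamma(α, β) with Poisson data over total exposure Σt gives posterior Gamma(α+Σx, β+Σt) = Gamma(225, 28).
Posterior mode = (α'−1)/β' = 224/28 = 8.

8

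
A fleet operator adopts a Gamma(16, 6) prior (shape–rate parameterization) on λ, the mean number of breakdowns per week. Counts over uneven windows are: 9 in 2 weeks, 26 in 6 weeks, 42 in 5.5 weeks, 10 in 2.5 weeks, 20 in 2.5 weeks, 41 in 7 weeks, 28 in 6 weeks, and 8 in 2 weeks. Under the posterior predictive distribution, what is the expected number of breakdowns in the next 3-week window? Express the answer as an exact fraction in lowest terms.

1200/79

Total count: 9 + 26 + 42 + 10 + 20 + 41 + 28 + 8 = 184.
Total exposure: 2 + 6 + 5.5 + 2.5 + 2.5 + 7 + 6 + 2 = 33.5 weeks.
Conjugate update: add total count to the shape and total exposure to the rate, giving Gamma(200, 79/2).
Predictive mean over a 3-week window = T·E[λ|data] = 3·200/(79/2) = 1200/79.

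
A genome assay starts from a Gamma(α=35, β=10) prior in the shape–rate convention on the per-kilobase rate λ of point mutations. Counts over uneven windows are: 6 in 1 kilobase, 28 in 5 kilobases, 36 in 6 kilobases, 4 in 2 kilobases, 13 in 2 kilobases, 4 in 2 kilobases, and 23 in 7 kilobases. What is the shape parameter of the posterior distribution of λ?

Total count: 6 + 28 + 36 + 4 + 13 + 4 + 23 = 114.
Total exposure: 1 + 5 + 6 + 2 + 2 + 2 + 7 = 25 kilobases.
Posterior: α' = 35 + 114 = 149, β' = 10 + 25 = 35.

149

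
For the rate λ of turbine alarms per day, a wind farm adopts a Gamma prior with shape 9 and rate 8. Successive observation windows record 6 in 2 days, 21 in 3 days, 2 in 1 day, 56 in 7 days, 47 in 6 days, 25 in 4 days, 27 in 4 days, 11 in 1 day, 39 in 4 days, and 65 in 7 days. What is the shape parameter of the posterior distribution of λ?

308

Total count: 6 + 21 + 2 + 56 + 47 + 25 + 27 + 11 + 39 + 65 = 299.
Total exposure: 2 + 3 + 1 + 7 + 6 + 4 + 4 + 1 + 4 + 7 = 39 days.
The Gamma prior is conjugate for the Poisson rate, so λ | data ~ Gamma(9+299, 8+39) = Gamma(308, 47).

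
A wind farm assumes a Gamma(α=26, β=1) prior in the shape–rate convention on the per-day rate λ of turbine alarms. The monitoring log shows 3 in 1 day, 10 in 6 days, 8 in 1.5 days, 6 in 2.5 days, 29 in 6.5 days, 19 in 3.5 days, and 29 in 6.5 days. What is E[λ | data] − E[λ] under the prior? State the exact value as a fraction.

Total count: 3 + 10 + 8 + 6 + 29 + 19 + 29 = 104.
Total exposure: 1 + 6 + 1.5 + 2.5 + 6.5 + 3.5 + 6.5 = 27.5 days.
Conjugate update: add total count to the shape and total exposure to the rate, giving Gamma(130, 57/2).
Posterior mean = 130/(57/2) = 260/57; prior mean = 26/1 = 26. Difference = 260/57 − 26 = -1222/57.

-1222/57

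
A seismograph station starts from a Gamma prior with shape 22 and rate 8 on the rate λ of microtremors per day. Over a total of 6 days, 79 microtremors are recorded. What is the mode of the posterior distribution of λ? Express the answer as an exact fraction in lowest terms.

Total count 79 over total exposure 6 days.
Gamma(α, β) with Poisson data over total exposure Σt gives posterior Gamma(α+Σx, β+Σt) = Gamma(101, 14).
Posterior mode = (α'−1)/β' = 100/14 = 50/7.

50/7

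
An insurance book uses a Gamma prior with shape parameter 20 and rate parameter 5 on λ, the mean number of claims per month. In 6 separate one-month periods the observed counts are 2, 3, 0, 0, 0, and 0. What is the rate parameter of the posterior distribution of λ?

Total count: 2 + 3 + 0 + 0 + 0 + 0 = 5.
Total exposure: 6 months.
By Gamma–Poisson conjugacy, the posterior is Gamma(α + Σx, β + Σt) = Gamma(20 + 5, 5 + 6) = Gamma(25, 11).

11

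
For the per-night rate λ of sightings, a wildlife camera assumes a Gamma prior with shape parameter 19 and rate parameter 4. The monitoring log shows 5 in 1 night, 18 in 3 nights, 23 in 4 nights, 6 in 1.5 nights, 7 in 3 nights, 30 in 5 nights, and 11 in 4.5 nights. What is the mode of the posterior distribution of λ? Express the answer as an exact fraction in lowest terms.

Total count: 5 + 18 + 23 + 6 + 7 + 30 + 11 = 100.
Total exposure: 1 + 3 + 4 + 1.5 + 3 + 5 + 4.5 = 22 nights.
By Gamma–Poisson conjugacy, the posterior is Gamma(α + Σx, β + Σt) = Gamma(19 + 100, 4 + 22) = Gamma(119, 26).
Posterior mode = (α'−1)/β' = 118/26 = 59/13.

59/13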